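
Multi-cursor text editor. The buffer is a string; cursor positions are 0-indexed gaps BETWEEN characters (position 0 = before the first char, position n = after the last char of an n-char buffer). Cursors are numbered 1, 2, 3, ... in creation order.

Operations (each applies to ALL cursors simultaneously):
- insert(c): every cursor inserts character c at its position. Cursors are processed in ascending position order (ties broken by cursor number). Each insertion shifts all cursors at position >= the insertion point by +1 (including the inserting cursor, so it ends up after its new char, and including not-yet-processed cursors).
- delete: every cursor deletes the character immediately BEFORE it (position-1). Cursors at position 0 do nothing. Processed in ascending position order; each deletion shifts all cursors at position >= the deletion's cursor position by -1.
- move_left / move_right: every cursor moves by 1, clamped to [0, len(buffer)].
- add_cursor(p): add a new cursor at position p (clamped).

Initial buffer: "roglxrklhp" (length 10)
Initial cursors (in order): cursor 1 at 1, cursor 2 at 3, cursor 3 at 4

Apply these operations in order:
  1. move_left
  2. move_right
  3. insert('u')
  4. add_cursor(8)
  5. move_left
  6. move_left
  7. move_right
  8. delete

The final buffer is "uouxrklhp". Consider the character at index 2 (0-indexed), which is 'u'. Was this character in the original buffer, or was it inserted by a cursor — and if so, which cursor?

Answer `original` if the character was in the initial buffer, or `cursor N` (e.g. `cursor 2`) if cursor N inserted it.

After op 1 (move_left): buffer="roglxrklhp" (len 10), cursors c1@0 c2@2 c3@3, authorship ..........
After op 2 (move_right): buffer="roglxrklhp" (len 10), cursors c1@1 c2@3 c3@4, authorship ..........
After op 3 (insert('u')): buffer="ruoguluxrklhp" (len 13), cursors c1@2 c2@5 c3@7, authorship .1..2.3......
After op 4 (add_cursor(8)): buffer="ruoguluxrklhp" (len 13), cursors c1@2 c2@5 c3@7 c4@8, authorship .1..2.3......
After op 5 (move_left): buffer="ruoguluxrklhp" (len 13), cursors c1@1 c2@4 c3@6 c4@7, authorship .1..2.3......
After op 6 (move_left): buffer="ruoguluxrklhp" (len 13), cursors c1@0 c2@3 c3@5 c4@6, authorship .1..2.3......
After op 7 (move_right): buffer="ruoguluxrklhp" (len 13), cursors c1@1 c2@4 c3@6 c4@7, authorship .1..2.3......
After op 8 (delete): buffer="uouxrklhp" (len 9), cursors c1@0 c2@2 c3@3 c4@3, authorship 1.2......
Authorship (.=original, N=cursor N): 1 . 2 . . . . . .
Index 2: author = 2

Answer: cursor 2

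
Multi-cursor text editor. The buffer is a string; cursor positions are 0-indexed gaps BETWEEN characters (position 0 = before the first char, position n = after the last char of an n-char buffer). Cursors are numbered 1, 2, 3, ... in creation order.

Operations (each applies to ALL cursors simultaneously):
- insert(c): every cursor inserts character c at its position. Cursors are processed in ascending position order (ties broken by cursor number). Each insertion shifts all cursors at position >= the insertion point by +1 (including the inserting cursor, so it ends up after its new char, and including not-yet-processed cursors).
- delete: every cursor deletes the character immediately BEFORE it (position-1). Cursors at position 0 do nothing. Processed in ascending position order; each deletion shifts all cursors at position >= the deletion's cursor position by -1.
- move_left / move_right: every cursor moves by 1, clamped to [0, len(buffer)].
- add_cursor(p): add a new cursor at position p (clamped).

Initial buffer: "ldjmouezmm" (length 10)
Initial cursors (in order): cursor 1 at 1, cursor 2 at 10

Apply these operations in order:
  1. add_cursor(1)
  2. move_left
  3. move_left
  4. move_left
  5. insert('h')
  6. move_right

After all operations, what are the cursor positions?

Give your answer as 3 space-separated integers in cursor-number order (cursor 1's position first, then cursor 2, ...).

After op 1 (add_cursor(1)): buffer="ldjmouezmm" (len 10), cursors c1@1 c3@1 c2@10, authorship ..........
After op 2 (move_left): buffer="ldjmouezmm" (len 10), cursors c1@0 c3@0 c2@9, authorship ..........
After op 3 (move_left): buffer="ldjmouezmm" (len 10), cursors c1@0 c3@0 c2@8, authorship ..........
After op 4 (move_left): buffer="ldjmouezmm" (len 10), cursors c1@0 c3@0 c2@7, authorship ..........
After op 5 (insert('h')): buffer="hhldjmouehzmm" (len 13), cursors c1@2 c3@2 c2@10, authorship 13.......2...
After op 6 (move_right): buffer="hhldjmouehzmm" (len 13), cursors c1@3 c3@3 c2@11, authorship 13.......2...

Answer: 3 11 3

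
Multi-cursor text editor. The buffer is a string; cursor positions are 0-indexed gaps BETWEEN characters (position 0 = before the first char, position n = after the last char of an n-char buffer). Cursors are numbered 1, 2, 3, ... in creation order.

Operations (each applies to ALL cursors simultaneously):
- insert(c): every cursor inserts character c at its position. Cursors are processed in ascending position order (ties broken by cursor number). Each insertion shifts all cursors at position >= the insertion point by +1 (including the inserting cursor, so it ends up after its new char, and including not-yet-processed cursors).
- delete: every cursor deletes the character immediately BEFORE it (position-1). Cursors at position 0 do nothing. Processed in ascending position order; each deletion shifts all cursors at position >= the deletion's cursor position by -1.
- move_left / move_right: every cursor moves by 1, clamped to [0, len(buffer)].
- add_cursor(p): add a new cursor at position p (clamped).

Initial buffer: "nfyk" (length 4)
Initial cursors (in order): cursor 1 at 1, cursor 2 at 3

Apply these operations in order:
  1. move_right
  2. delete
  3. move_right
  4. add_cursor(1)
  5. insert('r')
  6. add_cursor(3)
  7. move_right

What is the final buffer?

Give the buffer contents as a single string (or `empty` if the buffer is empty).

After op 1 (move_right): buffer="nfyk" (len 4), cursors c1@2 c2@4, authorship ....
After op 2 (delete): buffer="ny" (len 2), cursors c1@1 c2@2, authorship ..
After op 3 (move_right): buffer="ny" (len 2), cursors c1@2 c2@2, authorship ..
After op 4 (add_cursor(1)): buffer="ny" (len 2), cursors c3@1 c1@2 c2@2, authorship ..
After op 5 (insert('r')): buffer="nryrr" (len 5), cursors c3@2 c1@5 c2@5, authorship .3.12
After op 6 (add_cursor(3)): buffer="nryrr" (len 5), cursors c3@2 c4@3 c1@5 c2@5, authorship .3.12
After op 7 (move_right): buffer="nryrr" (len 5), cursors c3@3 c4@4 c1@5 c2@5, authorship .3.12

Answer: nryrr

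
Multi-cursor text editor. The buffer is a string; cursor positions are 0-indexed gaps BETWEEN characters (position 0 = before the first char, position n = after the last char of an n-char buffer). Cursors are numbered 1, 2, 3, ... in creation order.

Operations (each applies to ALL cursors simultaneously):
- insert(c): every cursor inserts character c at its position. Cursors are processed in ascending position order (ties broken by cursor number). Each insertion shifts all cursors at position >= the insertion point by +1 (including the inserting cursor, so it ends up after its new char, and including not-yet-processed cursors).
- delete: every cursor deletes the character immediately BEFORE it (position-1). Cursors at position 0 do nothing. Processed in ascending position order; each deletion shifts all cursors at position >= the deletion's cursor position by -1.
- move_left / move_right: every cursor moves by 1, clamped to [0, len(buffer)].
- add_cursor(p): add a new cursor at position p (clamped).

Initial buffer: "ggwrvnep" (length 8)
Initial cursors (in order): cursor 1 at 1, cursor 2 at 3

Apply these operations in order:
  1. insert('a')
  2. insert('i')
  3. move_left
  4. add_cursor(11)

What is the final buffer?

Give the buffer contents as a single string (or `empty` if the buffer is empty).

After op 1 (insert('a')): buffer="gagwarvnep" (len 10), cursors c1@2 c2@5, authorship .1..2.....
After op 2 (insert('i')): buffer="gaigwairvnep" (len 12), cursors c1@3 c2@7, authorship .11..22.....
After op 3 (move_left): buffer="gaigwairvnep" (len 12), cursors c1@2 c2@6, authorship .11..22.....
After op 4 (add_cursor(11)): buffer="gaigwairvnep" (len 12), cursors c1@2 c2@6 c3@11, authorship .11..22.....

Answer: gaigwairvnep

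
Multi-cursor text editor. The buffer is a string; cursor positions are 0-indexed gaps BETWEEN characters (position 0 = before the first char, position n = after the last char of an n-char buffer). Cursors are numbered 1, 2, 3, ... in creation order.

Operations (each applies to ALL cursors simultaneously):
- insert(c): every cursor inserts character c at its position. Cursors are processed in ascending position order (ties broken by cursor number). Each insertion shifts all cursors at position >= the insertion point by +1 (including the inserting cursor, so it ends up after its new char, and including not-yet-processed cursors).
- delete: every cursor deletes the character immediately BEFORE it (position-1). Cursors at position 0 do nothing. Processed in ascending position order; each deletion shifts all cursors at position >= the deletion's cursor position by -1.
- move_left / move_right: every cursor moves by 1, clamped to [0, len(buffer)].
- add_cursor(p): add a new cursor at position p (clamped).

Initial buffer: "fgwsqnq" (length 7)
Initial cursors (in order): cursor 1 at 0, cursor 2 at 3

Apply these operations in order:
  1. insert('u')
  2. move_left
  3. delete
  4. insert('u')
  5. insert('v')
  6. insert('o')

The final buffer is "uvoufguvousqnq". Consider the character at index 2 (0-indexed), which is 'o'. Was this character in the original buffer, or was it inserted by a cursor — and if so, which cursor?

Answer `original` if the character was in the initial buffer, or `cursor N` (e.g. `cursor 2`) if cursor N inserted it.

Answer: cursor 1

Derivation:
After op 1 (insert('u')): buffer="ufgwusqnq" (len 9), cursors c1@1 c2@5, authorship 1...2....
After op 2 (move_left): buffer="ufgwusqnq" (len 9), cursors c1@0 c2@4, authorship 1...2....
After op 3 (delete): buffer="ufgusqnq" (len 8), cursors c1@0 c2@3, authorship 1..2....
After op 4 (insert('u')): buffer="uufguusqnq" (len 10), cursors c1@1 c2@5, authorship 11..22....
After op 5 (insert('v')): buffer="uvufguvusqnq" (len 12), cursors c1@2 c2@7, authorship 111..222....
After op 6 (insert('o')): buffer="uvoufguvousqnq" (len 14), cursors c1@3 c2@9, authorship 1111..2222....
Authorship (.=original, N=cursor N): 1 1 1 1 . . 2 2 2 2 . . . .
Index 2: author = 1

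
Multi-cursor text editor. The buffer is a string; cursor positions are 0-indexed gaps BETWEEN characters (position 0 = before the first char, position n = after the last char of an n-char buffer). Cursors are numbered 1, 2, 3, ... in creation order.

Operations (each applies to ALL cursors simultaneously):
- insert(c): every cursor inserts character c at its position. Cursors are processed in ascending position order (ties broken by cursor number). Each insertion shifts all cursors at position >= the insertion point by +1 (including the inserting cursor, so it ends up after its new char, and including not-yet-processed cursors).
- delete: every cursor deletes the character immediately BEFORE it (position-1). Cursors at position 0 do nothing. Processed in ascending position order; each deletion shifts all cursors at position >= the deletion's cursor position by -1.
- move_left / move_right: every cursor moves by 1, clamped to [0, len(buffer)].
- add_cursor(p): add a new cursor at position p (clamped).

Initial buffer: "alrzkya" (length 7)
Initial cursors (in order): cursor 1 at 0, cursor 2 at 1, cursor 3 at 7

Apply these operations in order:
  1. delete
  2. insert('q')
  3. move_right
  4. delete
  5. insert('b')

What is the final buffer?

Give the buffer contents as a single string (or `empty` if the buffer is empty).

After op 1 (delete): buffer="lrzky" (len 5), cursors c1@0 c2@0 c3@5, authorship .....
After op 2 (insert('q')): buffer="qqlrzkyq" (len 8), cursors c1@2 c2@2 c3@8, authorship 12.....3
After op 3 (move_right): buffer="qqlrzkyq" (len 8), cursors c1@3 c2@3 c3@8, authorship 12.....3
After op 4 (delete): buffer="qrzky" (len 5), cursors c1@1 c2@1 c3@5, authorship 1....
After op 5 (insert('b')): buffer="qbbrzkyb" (len 8), cursors c1@3 c2@3 c3@8, authorship 112....3

Answer: qbbrzkyb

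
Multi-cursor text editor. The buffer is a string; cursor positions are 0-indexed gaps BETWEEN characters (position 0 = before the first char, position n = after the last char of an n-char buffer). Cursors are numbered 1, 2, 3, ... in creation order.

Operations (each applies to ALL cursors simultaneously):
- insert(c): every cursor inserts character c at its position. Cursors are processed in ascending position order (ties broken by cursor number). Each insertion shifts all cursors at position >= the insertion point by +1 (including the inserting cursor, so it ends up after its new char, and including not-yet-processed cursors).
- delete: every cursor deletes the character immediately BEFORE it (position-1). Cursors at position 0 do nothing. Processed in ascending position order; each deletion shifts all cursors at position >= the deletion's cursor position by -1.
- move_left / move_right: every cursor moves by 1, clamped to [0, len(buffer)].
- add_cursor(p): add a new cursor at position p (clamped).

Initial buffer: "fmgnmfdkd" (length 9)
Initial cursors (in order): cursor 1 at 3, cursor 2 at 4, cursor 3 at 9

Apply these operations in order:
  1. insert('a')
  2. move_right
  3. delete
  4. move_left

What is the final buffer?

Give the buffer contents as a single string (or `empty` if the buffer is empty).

Answer: fmgaafdkd

Derivation:
After op 1 (insert('a')): buffer="fmganamfdkda" (len 12), cursors c1@4 c2@6 c3@12, authorship ...1.2.....3
After op 2 (move_right): buffer="fmganamfdkda" (len 12), cursors c1@5 c2@7 c3@12, authorship ...1.2.....3
After op 3 (delete): buffer="fmgaafdkd" (len 9), cursors c1@4 c2@5 c3@9, authorship ...12....
After op 4 (move_left): buffer="fmgaafdkd" (len 9), cursors c1@3 c2@4 c3@8, authorship ...12....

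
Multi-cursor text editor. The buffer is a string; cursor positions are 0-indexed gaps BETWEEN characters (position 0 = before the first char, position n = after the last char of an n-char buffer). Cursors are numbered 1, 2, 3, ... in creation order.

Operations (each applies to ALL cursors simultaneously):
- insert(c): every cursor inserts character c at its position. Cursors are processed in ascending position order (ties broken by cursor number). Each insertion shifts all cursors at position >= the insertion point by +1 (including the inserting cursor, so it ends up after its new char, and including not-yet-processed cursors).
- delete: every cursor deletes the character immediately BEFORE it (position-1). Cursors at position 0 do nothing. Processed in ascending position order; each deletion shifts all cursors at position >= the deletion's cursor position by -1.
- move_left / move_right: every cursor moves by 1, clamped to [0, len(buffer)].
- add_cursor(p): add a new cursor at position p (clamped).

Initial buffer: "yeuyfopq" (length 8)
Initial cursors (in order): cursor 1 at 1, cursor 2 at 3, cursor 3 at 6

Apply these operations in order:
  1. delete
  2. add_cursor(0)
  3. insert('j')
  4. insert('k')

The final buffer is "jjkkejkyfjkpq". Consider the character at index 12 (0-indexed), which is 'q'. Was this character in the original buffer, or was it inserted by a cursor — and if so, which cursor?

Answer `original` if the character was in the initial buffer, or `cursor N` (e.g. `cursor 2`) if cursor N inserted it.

Answer: original

Derivation:
After op 1 (delete): buffer="eyfpq" (len 5), cursors c1@0 c2@1 c3@3, authorship .....
After op 2 (add_cursor(0)): buffer="eyfpq" (len 5), cursors c1@0 c4@0 c2@1 c3@3, authorship .....
After op 3 (insert('j')): buffer="jjejyfjpq" (len 9), cursors c1@2 c4@2 c2@4 c3@7, authorship 14.2..3..
After op 4 (insert('k')): buffer="jjkkejkyfjkpq" (len 13), cursors c1@4 c4@4 c2@7 c3@11, authorship 1414.22..33..
Authorship (.=original, N=cursor N): 1 4 1 4 . 2 2 . . 3 3 . .
Index 12: author = original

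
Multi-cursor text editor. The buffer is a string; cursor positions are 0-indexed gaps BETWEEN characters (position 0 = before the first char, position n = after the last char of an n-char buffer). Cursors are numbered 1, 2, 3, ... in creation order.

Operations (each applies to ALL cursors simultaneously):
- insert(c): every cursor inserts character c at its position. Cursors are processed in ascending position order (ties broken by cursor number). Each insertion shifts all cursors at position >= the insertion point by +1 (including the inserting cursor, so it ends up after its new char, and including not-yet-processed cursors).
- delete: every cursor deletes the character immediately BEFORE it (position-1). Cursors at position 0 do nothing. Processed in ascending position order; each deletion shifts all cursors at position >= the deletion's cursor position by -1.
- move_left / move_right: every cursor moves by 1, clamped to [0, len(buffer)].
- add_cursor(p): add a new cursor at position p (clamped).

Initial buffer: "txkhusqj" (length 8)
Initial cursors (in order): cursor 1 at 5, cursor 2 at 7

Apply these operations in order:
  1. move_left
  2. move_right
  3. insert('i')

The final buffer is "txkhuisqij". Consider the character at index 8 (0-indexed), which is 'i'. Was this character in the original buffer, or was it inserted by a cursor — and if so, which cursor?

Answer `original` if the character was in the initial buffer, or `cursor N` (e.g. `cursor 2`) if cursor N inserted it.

After op 1 (move_left): buffer="txkhusqj" (len 8), cursors c1@4 c2@6, authorship ........
After op 2 (move_right): buffer="txkhusqj" (len 8), cursors c1@5 c2@7, authorship ........
After op 3 (insert('i')): buffer="txkhuisqij" (len 10), cursors c1@6 c2@9, authorship .....1..2.
Authorship (.=original, N=cursor N): . . . . . 1 . . 2 .
Index 8: author = 2

Answer: cursor 2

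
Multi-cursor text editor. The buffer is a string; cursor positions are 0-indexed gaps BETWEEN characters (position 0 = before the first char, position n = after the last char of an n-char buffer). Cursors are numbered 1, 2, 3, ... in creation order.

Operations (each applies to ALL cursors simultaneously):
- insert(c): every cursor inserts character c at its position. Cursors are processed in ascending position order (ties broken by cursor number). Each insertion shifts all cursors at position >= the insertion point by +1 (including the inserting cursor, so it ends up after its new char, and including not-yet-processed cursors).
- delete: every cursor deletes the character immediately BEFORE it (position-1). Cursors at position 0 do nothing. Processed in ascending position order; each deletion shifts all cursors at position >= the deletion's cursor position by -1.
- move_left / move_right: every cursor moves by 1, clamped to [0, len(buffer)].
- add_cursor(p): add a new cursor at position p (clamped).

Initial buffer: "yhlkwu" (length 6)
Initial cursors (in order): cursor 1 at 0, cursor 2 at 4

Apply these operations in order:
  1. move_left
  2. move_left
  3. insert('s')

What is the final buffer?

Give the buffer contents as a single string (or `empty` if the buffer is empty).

After op 1 (move_left): buffer="yhlkwu" (len 6), cursors c1@0 c2@3, authorship ......
After op 2 (move_left): buffer="yhlkwu" (len 6), cursors c1@0 c2@2, authorship ......
After op 3 (insert('s')): buffer="syhslkwu" (len 8), cursors c1@1 c2@4, authorship 1..2....

Answer: syhslkwu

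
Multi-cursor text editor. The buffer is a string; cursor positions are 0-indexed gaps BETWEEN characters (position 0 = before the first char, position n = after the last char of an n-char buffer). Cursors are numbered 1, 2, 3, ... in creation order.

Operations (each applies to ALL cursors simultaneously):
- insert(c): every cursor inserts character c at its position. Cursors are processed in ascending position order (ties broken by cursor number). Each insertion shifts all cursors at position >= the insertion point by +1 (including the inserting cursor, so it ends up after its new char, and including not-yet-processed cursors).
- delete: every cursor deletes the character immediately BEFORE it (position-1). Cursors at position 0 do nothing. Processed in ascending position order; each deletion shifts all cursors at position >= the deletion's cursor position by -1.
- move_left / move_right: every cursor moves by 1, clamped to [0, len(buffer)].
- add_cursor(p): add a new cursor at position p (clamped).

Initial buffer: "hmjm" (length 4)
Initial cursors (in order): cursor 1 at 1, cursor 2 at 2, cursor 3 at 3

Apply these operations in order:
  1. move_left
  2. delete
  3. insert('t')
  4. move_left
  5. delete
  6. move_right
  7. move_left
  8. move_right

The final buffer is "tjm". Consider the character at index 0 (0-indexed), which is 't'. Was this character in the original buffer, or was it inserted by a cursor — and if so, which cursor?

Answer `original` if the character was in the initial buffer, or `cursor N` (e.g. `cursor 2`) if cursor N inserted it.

After op 1 (move_left): buffer="hmjm" (len 4), cursors c1@0 c2@1 c3@2, authorship ....
After op 2 (delete): buffer="jm" (len 2), cursors c1@0 c2@0 c3@0, authorship ..
After op 3 (insert('t')): buffer="tttjm" (len 5), cursors c1@3 c2@3 c3@3, authorship 123..
After op 4 (move_left): buffer="tttjm" (len 5), cursors c1@2 c2@2 c3@2, authorship 123..
After op 5 (delete): buffer="tjm" (len 3), cursors c1@0 c2@0 c3@0, authorship 3..
After op 6 (move_right): buffer="tjm" (len 3), cursors c1@1 c2@1 c3@1, authorship 3..
After op 7 (move_left): buffer="tjm" (len 3), cursors c1@0 c2@0 c3@0, authorship 3..
After op 8 (move_right): buffer="tjm" (len 3), cursors c1@1 c2@1 c3@1, authorship 3..
Authorship (.=original, N=cursor N): 3 . .
Index 0: author = 3

Answer: cursor 3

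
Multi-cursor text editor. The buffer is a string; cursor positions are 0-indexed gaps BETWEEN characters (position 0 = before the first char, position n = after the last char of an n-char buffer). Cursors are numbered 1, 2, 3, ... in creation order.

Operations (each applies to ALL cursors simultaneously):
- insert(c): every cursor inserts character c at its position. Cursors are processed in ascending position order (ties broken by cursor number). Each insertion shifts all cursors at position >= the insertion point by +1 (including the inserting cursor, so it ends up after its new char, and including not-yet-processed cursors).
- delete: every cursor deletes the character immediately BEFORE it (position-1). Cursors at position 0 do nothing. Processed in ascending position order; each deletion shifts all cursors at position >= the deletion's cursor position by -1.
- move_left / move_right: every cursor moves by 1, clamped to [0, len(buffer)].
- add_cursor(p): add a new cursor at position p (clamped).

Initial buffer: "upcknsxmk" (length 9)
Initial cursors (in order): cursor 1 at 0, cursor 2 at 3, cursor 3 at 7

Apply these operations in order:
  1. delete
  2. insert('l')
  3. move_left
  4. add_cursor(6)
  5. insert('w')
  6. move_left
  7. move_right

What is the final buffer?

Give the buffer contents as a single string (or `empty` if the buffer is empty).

After op 1 (delete): buffer="upknsmk" (len 7), cursors c1@0 c2@2 c3@5, authorship .......
After op 2 (insert('l')): buffer="luplknslmk" (len 10), cursors c1@1 c2@4 c3@8, authorship 1..2...3..
After op 3 (move_left): buffer="luplknslmk" (len 10), cursors c1@0 c2@3 c3@7, authorship 1..2...3..
After op 4 (add_cursor(6)): buffer="luplknslmk" (len 10), cursors c1@0 c2@3 c4@6 c3@7, authorship 1..2...3..
After op 5 (insert('w')): buffer="wlupwlknwswlmk" (len 14), cursors c1@1 c2@5 c4@9 c3@11, authorship 11..22..4.33..
After op 6 (move_left): buffer="wlupwlknwswlmk" (len 14), cursors c1@0 c2@4 c4@8 c3@10, authorship 11..22..4.33..
After op 7 (move_right): buffer="wlupwlknwswlmk" (len 14), cursors c1@1 c2@5 c4@9 c3@11, authorship 11..22..4.33..

Answer: wlupwlknwswlmk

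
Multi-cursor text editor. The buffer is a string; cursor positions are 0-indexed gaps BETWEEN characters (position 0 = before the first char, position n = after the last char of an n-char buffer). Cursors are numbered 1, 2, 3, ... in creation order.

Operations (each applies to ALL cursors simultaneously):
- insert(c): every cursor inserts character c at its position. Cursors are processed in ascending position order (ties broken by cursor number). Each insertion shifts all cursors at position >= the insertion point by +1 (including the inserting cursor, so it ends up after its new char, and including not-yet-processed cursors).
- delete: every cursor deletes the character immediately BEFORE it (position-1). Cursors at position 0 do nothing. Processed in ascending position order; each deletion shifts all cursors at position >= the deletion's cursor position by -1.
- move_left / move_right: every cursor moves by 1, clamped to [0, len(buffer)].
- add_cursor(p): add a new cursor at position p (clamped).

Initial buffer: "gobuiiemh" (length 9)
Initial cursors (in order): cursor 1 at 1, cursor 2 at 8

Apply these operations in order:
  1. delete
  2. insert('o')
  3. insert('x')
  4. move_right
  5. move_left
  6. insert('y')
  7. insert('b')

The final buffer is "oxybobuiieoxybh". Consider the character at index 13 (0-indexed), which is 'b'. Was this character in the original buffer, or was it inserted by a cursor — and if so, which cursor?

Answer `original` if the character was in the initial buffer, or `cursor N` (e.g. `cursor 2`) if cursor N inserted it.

Answer: cursor 2

Derivation:
After op 1 (delete): buffer="obuiieh" (len 7), cursors c1@0 c2@6, authorship .......
After op 2 (insert('o')): buffer="oobuiieoh" (len 9), cursors c1@1 c2@8, authorship 1......2.
After op 3 (insert('x')): buffer="oxobuiieoxh" (len 11), cursors c1@2 c2@10, authorship 11......22.
After op 4 (move_right): buffer="oxobuiieoxh" (len 11), cursors c1@3 c2@11, authorship 11......22.
After op 5 (move_left): buffer="oxobuiieoxh" (len 11), cursors c1@2 c2@10, authorship 11......22.
After op 6 (insert('y')): buffer="oxyobuiieoxyh" (len 13), cursors c1@3 c2@12, authorship 111......222.
After op 7 (insert('b')): buffer="oxybobuiieoxybh" (len 15), cursors c1@4 c2@14, authorship 1111......2222.
Authorship (.=original, N=cursor N): 1 1 1 1 . . . . . . 2 2 2 2 .
Index 13: author = 2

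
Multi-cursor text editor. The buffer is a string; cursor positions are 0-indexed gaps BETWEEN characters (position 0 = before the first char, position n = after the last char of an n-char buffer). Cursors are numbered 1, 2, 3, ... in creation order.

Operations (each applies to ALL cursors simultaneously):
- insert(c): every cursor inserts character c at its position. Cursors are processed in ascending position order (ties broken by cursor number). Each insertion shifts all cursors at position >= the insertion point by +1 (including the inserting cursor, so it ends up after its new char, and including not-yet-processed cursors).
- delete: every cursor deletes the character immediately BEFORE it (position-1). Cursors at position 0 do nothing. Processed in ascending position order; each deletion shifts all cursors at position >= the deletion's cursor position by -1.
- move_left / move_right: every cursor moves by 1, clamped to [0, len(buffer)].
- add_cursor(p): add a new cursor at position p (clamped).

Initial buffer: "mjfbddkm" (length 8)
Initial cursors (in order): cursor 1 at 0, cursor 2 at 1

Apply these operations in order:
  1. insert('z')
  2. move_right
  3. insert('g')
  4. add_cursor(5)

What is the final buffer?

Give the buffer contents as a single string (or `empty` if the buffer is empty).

After op 1 (insert('z')): buffer="zmzjfbddkm" (len 10), cursors c1@1 c2@3, authorship 1.2.......
After op 2 (move_right): buffer="zmzjfbddkm" (len 10), cursors c1@2 c2@4, authorship 1.2.......
After op 3 (insert('g')): buffer="zmgzjgfbddkm" (len 12), cursors c1@3 c2@6, authorship 1.12.2......
After op 4 (add_cursor(5)): buffer="zmgzjgfbddkm" (len 12), cursors c1@3 c3@5 c2@6, authorship 1.12.2......

Answer: zmgzjgfbddkm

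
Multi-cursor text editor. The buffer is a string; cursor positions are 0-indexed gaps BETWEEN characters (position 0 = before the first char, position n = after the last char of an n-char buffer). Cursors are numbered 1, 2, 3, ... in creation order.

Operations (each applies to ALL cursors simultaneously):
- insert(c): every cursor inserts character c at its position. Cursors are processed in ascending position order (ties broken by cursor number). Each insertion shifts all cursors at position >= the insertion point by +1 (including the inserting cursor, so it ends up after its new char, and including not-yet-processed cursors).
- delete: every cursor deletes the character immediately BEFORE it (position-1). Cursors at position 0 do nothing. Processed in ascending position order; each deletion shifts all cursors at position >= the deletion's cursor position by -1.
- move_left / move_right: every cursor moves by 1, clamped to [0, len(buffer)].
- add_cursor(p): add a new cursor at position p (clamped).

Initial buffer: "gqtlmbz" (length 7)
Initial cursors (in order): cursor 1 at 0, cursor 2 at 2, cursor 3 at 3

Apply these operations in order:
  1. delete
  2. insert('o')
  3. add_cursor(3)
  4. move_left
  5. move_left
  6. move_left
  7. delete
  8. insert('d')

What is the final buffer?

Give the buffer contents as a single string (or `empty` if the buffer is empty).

After op 1 (delete): buffer="glmbz" (len 5), cursors c1@0 c2@1 c3@1, authorship .....
After op 2 (insert('o')): buffer="ogoolmbz" (len 8), cursors c1@1 c2@4 c3@4, authorship 1.23....
After op 3 (add_cursor(3)): buffer="ogoolmbz" (len 8), cursors c1@1 c4@3 c2@4 c3@4, authorship 1.23....
After op 4 (move_left): buffer="ogoolmbz" (len 8), cursors c1@0 c4@2 c2@3 c3@3, authorship 1.23....
After op 5 (move_left): buffer="ogoolmbz" (len 8), cursors c1@0 c4@1 c2@2 c3@2, authorship 1.23....
After op 6 (move_left): buffer="ogoolmbz" (len 8), cursors c1@0 c4@0 c2@1 c3@1, authorship 1.23....
After op 7 (delete): buffer="goolmbz" (len 7), cursors c1@0 c2@0 c3@0 c4@0, authorship .23....
After op 8 (insert('d')): buffer="ddddgoolmbz" (len 11), cursors c1@4 c2@4 c3@4 c4@4, authorship 1234.23....

Answer: ddddgoolmbz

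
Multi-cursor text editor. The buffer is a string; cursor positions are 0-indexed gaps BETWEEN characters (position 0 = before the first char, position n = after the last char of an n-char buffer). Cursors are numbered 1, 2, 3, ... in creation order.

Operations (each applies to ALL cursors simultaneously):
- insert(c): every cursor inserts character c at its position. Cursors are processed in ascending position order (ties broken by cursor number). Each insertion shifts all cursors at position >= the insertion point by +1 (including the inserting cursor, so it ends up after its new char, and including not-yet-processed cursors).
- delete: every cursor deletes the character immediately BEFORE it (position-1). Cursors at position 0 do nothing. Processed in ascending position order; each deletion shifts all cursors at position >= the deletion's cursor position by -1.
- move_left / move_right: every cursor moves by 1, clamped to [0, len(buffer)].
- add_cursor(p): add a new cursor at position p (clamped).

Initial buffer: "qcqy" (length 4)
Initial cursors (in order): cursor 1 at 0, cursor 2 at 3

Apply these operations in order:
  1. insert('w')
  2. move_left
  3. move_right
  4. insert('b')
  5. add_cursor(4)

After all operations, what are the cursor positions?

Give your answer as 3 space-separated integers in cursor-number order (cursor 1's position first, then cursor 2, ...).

Answer: 2 7 4

Derivation:
After op 1 (insert('w')): buffer="wqcqwy" (len 6), cursors c1@1 c2@5, authorship 1...2.
After op 2 (move_left): buffer="wqcqwy" (len 6), cursors c1@0 c2@4, authorship 1...2.
After op 3 (move_right): buffer="wqcqwy" (len 6), cursors c1@1 c2@5, authorship 1...2.
After op 4 (insert('b')): buffer="wbqcqwby" (len 8), cursors c1@2 c2@7, authorship 11...22.
After op 5 (add_cursor(4)): buffer="wbqcqwby" (len 8), cursors c1@2 c3@4 c2@7, authorship 11...22.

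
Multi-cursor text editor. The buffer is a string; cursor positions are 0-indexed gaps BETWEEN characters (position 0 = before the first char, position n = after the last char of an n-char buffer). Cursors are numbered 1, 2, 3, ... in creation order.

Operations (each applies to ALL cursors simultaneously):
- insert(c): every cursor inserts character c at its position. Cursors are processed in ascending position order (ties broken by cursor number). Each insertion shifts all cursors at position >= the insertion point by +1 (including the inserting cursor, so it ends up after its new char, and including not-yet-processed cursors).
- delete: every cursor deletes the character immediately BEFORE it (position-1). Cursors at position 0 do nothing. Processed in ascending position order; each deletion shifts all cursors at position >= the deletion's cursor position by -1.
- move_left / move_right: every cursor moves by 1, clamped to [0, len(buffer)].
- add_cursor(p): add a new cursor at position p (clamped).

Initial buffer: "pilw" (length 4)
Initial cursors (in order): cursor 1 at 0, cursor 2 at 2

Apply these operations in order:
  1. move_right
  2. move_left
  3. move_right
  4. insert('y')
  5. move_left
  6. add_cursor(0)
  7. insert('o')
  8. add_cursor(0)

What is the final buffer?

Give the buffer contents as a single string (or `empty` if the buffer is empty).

After op 1 (move_right): buffer="pilw" (len 4), cursors c1@1 c2@3, authorship ....
After op 2 (move_left): buffer="pilw" (len 4), cursors c1@0 c2@2, authorship ....
After op 3 (move_right): buffer="pilw" (len 4), cursors c1@1 c2@3, authorship ....
After op 4 (insert('y')): buffer="pyilyw" (len 6), cursors c1@2 c2@5, authorship .1..2.
After op 5 (move_left): buffer="pyilyw" (len 6), cursors c1@1 c2@4, authorship .1..2.
After op 6 (add_cursor(0)): buffer="pyilyw" (len 6), cursors c3@0 c1@1 c2@4, authorship .1..2.
After op 7 (insert('o')): buffer="opoyiloyw" (len 9), cursors c3@1 c1@3 c2@7, authorship 3.11..22.
After op 8 (add_cursor(0)): buffer="opoyiloyw" (len 9), cursors c4@0 c3@1 c1@3 c2@7, authorship 3.11..22.

Answer: opoyiloyw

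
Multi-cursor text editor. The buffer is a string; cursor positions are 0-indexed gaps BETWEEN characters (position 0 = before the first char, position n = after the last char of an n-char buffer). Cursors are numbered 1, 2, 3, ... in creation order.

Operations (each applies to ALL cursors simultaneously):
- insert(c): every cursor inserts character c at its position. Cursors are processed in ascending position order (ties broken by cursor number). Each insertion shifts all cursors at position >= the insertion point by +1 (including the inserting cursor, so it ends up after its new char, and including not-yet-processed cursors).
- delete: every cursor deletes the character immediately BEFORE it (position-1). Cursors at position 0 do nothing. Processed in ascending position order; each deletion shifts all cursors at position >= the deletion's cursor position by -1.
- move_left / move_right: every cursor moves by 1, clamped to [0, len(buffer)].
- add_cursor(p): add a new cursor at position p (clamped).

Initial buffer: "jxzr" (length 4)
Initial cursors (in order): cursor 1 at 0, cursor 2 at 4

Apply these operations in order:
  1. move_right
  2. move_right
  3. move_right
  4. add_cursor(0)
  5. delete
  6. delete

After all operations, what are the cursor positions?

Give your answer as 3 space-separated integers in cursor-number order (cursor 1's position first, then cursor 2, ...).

After op 1 (move_right): buffer="jxzr" (len 4), cursors c1@1 c2@4, authorship ....
After op 2 (move_right): buffer="jxzr" (len 4), cursors c1@2 c2@4, authorship ....
After op 3 (move_right): buffer="jxzr" (len 4), cursors c1@3 c2@4, authorship ....
After op 4 (add_cursor(0)): buffer="jxzr" (len 4), cursors c3@0 c1@3 c2@4, authorship ....
After op 5 (delete): buffer="jx" (len 2), cursors c3@0 c1@2 c2@2, authorship ..
After op 6 (delete): buffer="" (len 0), cursors c1@0 c2@0 c3@0, authorship 

Answer: 0 0 0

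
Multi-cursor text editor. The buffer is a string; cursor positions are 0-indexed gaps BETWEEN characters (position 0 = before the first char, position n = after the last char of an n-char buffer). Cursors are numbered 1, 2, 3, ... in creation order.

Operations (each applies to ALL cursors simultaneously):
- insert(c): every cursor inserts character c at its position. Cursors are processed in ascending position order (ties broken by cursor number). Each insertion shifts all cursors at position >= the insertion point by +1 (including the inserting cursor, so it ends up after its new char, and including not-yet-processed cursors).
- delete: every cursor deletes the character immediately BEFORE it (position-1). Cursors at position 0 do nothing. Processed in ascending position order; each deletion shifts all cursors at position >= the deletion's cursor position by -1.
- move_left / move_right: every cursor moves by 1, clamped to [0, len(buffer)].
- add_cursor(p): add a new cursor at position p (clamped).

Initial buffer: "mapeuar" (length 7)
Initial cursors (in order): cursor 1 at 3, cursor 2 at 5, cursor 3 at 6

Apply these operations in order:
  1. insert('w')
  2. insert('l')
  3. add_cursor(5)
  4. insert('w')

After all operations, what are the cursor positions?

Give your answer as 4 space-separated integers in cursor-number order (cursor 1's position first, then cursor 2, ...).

Answer: 7 12 16 7

Derivation:
After op 1 (insert('w')): buffer="mapweuwawr" (len 10), cursors c1@4 c2@7 c3@9, authorship ...1..2.3.
After op 2 (insert('l')): buffer="mapwleuwlawlr" (len 13), cursors c1@5 c2@9 c3@12, authorship ...11..22.33.
After op 3 (add_cursor(5)): buffer="mapwleuwlawlr" (len 13), cursors c1@5 c4@5 c2@9 c3@12, authorship ...11..22.33.
After op 4 (insert('w')): buffer="mapwlwweuwlwawlwr" (len 17), cursors c1@7 c4@7 c2@12 c3@16, authorship ...1114..222.333.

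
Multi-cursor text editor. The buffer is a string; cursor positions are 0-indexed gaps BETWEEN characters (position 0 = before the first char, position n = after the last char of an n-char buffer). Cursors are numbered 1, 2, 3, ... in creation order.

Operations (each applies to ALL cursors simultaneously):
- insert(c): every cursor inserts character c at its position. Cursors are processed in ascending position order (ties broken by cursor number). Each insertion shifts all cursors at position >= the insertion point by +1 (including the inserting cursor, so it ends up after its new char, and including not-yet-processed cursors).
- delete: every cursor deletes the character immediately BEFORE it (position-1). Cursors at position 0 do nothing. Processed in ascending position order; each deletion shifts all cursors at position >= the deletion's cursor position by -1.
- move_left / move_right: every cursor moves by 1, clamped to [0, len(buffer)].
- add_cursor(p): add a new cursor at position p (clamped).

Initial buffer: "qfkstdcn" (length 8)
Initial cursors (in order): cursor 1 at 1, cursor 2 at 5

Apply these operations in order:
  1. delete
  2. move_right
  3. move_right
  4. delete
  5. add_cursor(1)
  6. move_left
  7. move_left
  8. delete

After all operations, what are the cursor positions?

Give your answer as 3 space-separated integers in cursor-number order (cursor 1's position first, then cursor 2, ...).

After op 1 (delete): buffer="fksdcn" (len 6), cursors c1@0 c2@3, authorship ......
After op 2 (move_right): buffer="fksdcn" (len 6), cursors c1@1 c2@4, authorship ......
After op 3 (move_right): buffer="fksdcn" (len 6), cursors c1@2 c2@5, authorship ......
After op 4 (delete): buffer="fsdn" (len 4), cursors c1@1 c2@3, authorship ....
After op 5 (add_cursor(1)): buffer="fsdn" (len 4), cursors c1@1 c3@1 c2@3, authorship ....
After op 6 (move_left): buffer="fsdn" (len 4), cursors c1@0 c3@0 c2@2, authorship ....
After op 7 (move_left): buffer="fsdn" (len 4), cursors c1@0 c3@0 c2@1, authorship ....
After op 8 (delete): buffer="sdn" (len 3), cursors c1@0 c2@0 c3@0, authorship ...

Answer: 0 0 0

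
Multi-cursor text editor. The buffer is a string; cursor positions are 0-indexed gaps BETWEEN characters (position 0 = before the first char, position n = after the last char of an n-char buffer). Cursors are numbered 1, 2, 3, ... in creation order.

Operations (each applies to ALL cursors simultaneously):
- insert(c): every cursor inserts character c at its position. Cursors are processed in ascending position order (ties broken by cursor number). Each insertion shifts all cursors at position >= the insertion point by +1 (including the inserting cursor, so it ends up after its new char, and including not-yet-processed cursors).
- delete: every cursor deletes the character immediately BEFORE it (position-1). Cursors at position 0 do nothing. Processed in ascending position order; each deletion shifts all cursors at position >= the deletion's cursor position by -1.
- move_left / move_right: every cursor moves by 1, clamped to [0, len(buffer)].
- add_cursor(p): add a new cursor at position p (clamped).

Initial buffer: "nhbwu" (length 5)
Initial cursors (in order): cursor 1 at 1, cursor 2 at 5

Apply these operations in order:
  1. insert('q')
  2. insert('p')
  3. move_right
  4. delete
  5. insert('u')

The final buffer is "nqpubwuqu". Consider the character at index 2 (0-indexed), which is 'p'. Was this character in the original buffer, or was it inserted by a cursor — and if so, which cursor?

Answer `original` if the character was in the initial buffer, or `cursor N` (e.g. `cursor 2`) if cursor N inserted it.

After op 1 (insert('q')): buffer="nqhbwuq" (len 7), cursors c1@2 c2@7, authorship .1....2
After op 2 (insert('p')): buffer="nqphbwuqp" (len 9), cursors c1@3 c2@9, authorship .11....22
After op 3 (move_right): buffer="nqphbwuqp" (len 9), cursors c1@4 c2@9, authorship .11....22
After op 4 (delete): buffer="nqpbwuq" (len 7), cursors c1@3 c2@7, authorship .11...2
After op 5 (insert('u')): buffer="nqpubwuqu" (len 9), cursors c1@4 c2@9, authorship .111...22
Authorship (.=original, N=cursor N): . 1 1 1 . . . 2 2
Index 2: author = 1

Answer: cursor 1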